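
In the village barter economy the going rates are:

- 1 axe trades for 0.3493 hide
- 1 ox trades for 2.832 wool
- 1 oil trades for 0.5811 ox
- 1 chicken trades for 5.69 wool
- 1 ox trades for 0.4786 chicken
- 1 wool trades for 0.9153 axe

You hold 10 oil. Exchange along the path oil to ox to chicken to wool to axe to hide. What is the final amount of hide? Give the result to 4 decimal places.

10 oil × 0.5811 = 5.811 ox
5.811 ox × 0.4786 = 2.7811446 chicken
2.7811446 chicken × 5.69 = 15.824712774 wool
15.824712774 wool × 0.9153 = 14.4843596020422 axe
14.4843596020422 axe × 0.3493 = 5.05938680899334046 hide

5.0594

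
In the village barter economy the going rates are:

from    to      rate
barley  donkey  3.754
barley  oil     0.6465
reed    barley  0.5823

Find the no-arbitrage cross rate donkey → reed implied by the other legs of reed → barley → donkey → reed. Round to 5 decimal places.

Known legs of the cycle: 0.5823 × 3.754 = 2.1859542
For no arbitrage the full-cycle product must be 1, so the missing rate is 1 / 2.1859542 ≈ 0.4574661.

0.45747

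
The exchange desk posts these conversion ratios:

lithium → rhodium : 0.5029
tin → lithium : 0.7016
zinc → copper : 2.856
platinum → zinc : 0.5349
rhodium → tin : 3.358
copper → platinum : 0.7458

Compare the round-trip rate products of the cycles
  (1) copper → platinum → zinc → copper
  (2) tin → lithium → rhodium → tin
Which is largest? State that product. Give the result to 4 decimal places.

1.1848

(1) 0.7458 × 0.5349 × 2.856 = 1.13934
(2) 0.7016 × 0.5029 × 3.358 = 1.18482
Highest is cycle (2) at 1.1848 (>1, arbitrage).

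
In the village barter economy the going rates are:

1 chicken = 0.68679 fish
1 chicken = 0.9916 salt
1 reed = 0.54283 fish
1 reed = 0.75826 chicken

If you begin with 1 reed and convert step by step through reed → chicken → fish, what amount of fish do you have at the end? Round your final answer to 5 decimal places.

0.52077

1 reed × 0.75826 = 0.75826 chicken
0.75826 chicken × 0.68679 = 0.5207653854 fish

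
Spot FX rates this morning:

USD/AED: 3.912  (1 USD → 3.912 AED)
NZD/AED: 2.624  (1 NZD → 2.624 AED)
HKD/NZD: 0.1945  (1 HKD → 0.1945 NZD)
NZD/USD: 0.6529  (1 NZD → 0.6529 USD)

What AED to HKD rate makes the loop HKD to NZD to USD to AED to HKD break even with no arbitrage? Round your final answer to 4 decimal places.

2.0130

Known legs of the cycle: 0.1945 × 0.6529 × 3.912 = 0.4967811636
For no arbitrage the full-cycle product must be 1, so the missing rate is 1 / 0.4967811636 ≈ 2.012959.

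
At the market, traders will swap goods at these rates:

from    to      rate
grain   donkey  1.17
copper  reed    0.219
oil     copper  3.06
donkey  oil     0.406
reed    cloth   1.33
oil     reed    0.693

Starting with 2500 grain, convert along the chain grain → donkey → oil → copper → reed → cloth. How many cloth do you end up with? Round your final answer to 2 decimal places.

1058.45

2500 grain × 1.17 = 2925 donkey
2925 donkey × 0.406 = 1187.55 oil
1187.55 oil × 3.06 = 3633.903 copper
3633.903 copper × 0.219 = 795.824757 reed
795.824757 reed × 1.33 = 1058.44692681 cloth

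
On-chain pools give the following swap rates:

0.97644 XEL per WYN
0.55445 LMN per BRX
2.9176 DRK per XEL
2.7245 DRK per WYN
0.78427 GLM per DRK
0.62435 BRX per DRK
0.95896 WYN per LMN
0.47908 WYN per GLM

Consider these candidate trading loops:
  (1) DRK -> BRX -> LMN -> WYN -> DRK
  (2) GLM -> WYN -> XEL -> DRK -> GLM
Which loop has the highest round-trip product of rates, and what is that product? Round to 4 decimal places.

(1) 0.62435 × 0.55445 × 0.95896 × 2.7245 = 0.90444
(2) 0.47908 × 0.97644 × 2.9176 × 0.78427 = 1.07040
Highest is cycle (2) at 1.0704 (>1, arbitrage).

1.0704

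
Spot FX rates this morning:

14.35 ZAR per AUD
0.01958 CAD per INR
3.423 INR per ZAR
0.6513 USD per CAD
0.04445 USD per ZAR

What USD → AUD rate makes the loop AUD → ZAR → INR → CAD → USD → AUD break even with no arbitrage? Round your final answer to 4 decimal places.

Known legs of the cycle: 14.35 × 3.423 × 0.01958 × 0.6513 = 0.6264011781027
For no arbitrage the full-cycle product must be 1, so the missing rate is 1 / 0.6264011781027 ≈ 1.596421.

1.5964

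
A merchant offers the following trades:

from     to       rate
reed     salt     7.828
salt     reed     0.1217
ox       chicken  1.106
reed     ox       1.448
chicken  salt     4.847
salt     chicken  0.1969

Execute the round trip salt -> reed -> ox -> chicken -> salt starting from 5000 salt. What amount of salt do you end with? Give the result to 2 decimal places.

5000 salt × 0.1217 = 608.5 reed
608.5 reed × 1.448 = 881.108 ox
881.108 ox × 1.106 = 974.505448 chicken
974.505448 chicken × 4.847 = 4723.427906456 salt

4723.43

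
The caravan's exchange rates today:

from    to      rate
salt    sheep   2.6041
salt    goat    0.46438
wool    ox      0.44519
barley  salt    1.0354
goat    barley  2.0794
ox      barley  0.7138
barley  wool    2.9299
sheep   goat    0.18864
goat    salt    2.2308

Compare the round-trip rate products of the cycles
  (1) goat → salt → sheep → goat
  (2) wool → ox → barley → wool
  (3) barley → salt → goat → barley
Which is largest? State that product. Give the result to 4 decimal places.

1.0959

(1) 2.2308 × 2.6041 × 0.18864 = 1.09585
(2) 0.44519 × 0.7138 × 2.9299 = 0.93105
(3) 1.0354 × 0.46438 × 2.0794 = 0.99982
Highest is cycle (1) at 1.0959 (>1, arbitrage).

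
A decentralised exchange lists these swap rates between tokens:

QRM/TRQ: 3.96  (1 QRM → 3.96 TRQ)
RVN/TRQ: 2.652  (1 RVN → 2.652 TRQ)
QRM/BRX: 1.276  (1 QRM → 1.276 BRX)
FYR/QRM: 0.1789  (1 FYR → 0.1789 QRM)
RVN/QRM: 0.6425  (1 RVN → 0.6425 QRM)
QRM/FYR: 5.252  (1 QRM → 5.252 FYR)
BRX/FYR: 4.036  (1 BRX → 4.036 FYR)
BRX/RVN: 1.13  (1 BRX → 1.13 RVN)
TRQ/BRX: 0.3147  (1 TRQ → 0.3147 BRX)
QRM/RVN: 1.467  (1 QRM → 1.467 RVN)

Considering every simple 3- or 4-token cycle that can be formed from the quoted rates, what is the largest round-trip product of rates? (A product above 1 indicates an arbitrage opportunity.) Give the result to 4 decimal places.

RVN→TRQ→BRX→RVN: 2.652 × 0.3147 × 1.13 = 0.94308
RVN→QRM→BRX→RVN: 0.6425 × 1.276 × 1.13 = 0.92641
FYR→QRM→BRX→FYR: 0.1789 × 1.276 × 4.036 = 0.92132
RVN→QRM→TRQ→BRX→RVN: 0.6425 × 3.96 × 0.3147 × 1.13 = 0.90478
FYR→QRM→TRQ→BRX→FYR: 0.1789 × 3.96 × 0.3147 × 4.036 = 0.89982
Maximum is RVN→TRQ→BRX→RVN at 0.9431; no arbitrage — every cycle loses value.

0.9431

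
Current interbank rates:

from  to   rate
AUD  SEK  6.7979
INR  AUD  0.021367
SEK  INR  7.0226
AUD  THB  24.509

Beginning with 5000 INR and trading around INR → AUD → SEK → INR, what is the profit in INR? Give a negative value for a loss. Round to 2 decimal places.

100.19

5000 INR × 0.021367 = 106.835 AUD
106.835 AUD × 6.7979 = 726.2536465 SEK
726.2536465 SEK × 7.0226 = 5100.1888579109 INR
Net change: 5100.1888579109 − 5000 = 100.1888579109 INR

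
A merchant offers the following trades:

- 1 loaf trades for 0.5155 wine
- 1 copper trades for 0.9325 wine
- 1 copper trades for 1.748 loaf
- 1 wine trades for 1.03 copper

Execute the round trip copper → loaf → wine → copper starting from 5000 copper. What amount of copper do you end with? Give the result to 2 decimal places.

4640.63

5000 copper × 1.748 = 8740 loaf
8740 loaf × 0.5155 = 4505.47 wine
4505.47 wine × 1.03 = 4640.6341 copper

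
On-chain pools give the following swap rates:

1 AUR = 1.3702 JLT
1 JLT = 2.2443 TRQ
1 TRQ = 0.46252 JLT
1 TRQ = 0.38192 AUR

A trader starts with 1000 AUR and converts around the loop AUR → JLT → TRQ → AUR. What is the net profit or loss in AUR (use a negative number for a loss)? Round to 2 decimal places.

1000 AUR × 1.3702 = 1370.2 JLT
1370.2 JLT × 2.2443 = 3075.13986 TRQ
3075.13986 TRQ × 0.38192 = 1174.4574153312 AUR
Net change: 1174.4574153312 − 1000 = 174.4574153312 AUR

174.46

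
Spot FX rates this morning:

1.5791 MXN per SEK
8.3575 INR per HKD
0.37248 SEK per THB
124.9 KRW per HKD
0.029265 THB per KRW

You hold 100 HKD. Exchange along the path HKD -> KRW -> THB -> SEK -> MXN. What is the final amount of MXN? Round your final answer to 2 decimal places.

100 HKD × 124.9 = 12490 KRW
12490 KRW × 0.029265 = 365.51985 THB
365.51985 THB × 0.37248 = 136.148833728 SEK
136.148833728 SEK × 1.5791 = 214.9926233398848 MXN

214.99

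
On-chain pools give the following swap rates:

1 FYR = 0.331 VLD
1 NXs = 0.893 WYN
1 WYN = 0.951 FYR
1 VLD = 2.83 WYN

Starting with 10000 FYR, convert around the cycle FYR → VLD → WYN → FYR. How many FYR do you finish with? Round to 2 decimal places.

8908.30

10000 FYR × 0.331 = 3310 VLD
3310 VLD × 2.83 = 9367.3 WYN
9367.3 WYN × 0.951 = 8908.3023 FYR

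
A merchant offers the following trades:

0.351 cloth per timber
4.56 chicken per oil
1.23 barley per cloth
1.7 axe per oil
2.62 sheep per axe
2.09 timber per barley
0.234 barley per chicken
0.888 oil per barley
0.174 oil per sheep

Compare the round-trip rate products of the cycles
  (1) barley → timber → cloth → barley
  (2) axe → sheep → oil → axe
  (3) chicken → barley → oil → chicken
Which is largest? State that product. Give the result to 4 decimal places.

(1) 2.09 × 0.351 × 1.23 = 0.90232
(2) 2.62 × 0.174 × 1.7 = 0.77500
(3) 0.234 × 0.888 × 4.56 = 0.94753
Highest is cycle (3) at 0.9475 (≤1, no arbitrage).

0.9475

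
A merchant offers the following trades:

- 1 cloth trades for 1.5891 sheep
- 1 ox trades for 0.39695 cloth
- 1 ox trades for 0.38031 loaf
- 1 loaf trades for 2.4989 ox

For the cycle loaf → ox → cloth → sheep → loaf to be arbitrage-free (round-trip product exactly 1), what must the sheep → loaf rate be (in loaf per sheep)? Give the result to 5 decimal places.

Known legs of the cycle: 2.4989 × 0.39695 × 1.5891 = 1.5762892399305
For no arbitrage the full-cycle product must be 1, so the missing rate is 1 / 1.5762892399305 ≈ 0.6344013.

0.63440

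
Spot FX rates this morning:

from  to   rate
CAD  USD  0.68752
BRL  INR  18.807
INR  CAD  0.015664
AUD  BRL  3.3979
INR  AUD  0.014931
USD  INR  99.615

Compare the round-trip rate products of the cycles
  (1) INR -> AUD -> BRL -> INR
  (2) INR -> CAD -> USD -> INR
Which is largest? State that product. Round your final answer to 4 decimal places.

(1) 0.014931 × 3.3979 × 18.807 = 0.95416
(2) 0.015664 × 0.68752 × 99.615 = 1.07279
Highest is cycle (2) at 1.0728 (>1, arbitrage).

1.0728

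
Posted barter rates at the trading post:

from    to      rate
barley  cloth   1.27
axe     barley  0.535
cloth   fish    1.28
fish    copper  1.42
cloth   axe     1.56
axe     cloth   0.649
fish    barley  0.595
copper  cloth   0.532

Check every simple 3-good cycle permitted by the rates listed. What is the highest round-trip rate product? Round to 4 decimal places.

1.0599

cloth→axe→barley→cloth: 1.56 × 0.535 × 1.27 = 1.05994
cloth→fish→barley→cloth: 1.28 × 0.595 × 1.27 = 0.96723
cloth→fish→copper→cloth: 1.28 × 1.42 × 0.532 = 0.96696
Maximum is cloth→axe→barley→cloth at 1.0599; arbitrage exists.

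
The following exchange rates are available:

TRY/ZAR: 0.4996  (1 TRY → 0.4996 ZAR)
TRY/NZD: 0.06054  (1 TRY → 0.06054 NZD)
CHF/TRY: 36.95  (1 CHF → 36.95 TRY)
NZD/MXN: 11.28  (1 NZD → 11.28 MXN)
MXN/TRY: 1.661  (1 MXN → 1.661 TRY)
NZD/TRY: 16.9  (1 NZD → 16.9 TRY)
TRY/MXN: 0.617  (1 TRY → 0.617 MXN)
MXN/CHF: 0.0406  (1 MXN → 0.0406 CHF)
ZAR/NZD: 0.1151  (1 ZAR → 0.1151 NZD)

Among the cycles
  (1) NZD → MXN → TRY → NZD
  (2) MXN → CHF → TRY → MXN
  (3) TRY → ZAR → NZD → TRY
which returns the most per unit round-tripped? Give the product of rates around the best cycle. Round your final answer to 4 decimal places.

1.1343

(1) 11.28 × 1.661 × 0.06054 = 1.13428
(2) 0.0406 × 36.95 × 0.617 = 0.92560
(3) 0.4996 × 0.1151 × 16.9 = 0.97182
Highest is cycle (1) at 1.1343 (>1, arbitrage).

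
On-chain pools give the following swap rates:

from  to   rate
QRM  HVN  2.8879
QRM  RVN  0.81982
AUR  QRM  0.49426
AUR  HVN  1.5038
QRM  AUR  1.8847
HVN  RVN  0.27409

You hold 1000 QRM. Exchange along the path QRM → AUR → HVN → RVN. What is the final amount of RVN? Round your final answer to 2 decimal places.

1000 QRM × 1.8847 = 1884.7 AUR
1884.7 AUR × 1.5038 = 2834.21186 HVN
2834.21186 HVN × 0.27409 = 776.8291287074 RVN

776.83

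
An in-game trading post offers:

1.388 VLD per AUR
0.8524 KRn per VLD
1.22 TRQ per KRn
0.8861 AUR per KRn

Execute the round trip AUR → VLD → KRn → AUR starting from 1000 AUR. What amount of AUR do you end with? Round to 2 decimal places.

1000 AUR × 1.388 = 1388 VLD
1388 VLD × 0.8524 = 1183.1312 KRn
1183.1312 KRn × 0.8861 = 1048.37255632 AUR

1048.37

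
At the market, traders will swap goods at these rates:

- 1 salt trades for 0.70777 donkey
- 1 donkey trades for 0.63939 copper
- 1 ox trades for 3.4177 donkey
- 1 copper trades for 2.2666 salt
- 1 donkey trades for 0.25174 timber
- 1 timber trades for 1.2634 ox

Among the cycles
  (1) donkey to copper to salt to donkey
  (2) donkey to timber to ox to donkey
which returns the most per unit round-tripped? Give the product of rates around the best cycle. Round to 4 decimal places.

1.0870

(1) 0.63939 × 2.2666 × 0.70777 = 1.02573
(2) 0.25174 × 1.2634 × 3.4177 = 1.08699
Highest is cycle (2) at 1.0870 (>1, arbitrage).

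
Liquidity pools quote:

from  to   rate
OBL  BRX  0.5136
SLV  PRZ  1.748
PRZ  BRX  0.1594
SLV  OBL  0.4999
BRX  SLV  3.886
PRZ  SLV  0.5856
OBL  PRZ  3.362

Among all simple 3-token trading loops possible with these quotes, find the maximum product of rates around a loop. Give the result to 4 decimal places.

PRZ→BRX→SLV→PRZ: 0.1594 × 3.886 × 1.748 = 1.08276
OBL→BRX→SLV→OBL: 0.5136 × 3.886 × 0.4999 = 0.99773
PRZ→SLV→OBL→PRZ: 0.5856 × 0.4999 × 3.362 = 0.98420
Maximum is PRZ→BRX→SLV→PRZ at 1.0828; arbitrage exists.

1.0828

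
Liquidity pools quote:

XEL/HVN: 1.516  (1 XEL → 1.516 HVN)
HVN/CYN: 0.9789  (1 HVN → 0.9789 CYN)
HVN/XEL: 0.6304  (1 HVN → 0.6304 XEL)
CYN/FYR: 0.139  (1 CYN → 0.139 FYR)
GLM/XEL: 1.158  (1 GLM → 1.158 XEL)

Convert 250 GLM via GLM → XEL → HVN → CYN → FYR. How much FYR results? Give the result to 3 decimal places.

59.717

250 GLM × 1.158 = 289.5 XEL
289.5 XEL × 1.516 = 438.882 HVN
438.882 HVN × 0.9789 = 429.6215898 CYN
429.6215898 CYN × 0.139 = 59.7174009822 FYR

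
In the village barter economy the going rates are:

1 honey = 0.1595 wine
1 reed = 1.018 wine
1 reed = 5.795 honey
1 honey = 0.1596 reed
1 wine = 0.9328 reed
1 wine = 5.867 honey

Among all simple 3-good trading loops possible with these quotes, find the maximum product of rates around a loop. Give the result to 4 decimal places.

wine→honey→reed→wine: 5.867 × 0.1596 × 1.018 = 0.95323
wine→reed→honey→wine: 0.9328 × 5.795 × 0.1595 = 0.86219
Maximum is wine→honey→reed→wine at 0.9532; no arbitrage — every cycle loses value.

0.9532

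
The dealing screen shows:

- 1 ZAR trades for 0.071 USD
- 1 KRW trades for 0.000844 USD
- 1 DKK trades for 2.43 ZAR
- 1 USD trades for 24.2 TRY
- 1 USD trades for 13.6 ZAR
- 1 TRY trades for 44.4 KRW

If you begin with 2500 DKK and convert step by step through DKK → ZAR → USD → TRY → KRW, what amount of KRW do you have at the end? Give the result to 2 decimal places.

463450.09

2500 DKK × 2.43 = 6075 ZAR
6075 ZAR × 0.071 = 431.325 USD
431.325 USD × 24.2 = 10438.065 TRY
10438.065 TRY × 44.4 = 463450.086 KRW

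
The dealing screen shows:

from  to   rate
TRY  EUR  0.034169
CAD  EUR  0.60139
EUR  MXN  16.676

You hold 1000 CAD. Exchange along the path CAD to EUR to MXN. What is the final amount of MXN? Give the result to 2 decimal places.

1000 CAD × 0.60139 = 601.39 EUR
601.39 EUR × 16.676 = 10028.77964 MXN

10028.78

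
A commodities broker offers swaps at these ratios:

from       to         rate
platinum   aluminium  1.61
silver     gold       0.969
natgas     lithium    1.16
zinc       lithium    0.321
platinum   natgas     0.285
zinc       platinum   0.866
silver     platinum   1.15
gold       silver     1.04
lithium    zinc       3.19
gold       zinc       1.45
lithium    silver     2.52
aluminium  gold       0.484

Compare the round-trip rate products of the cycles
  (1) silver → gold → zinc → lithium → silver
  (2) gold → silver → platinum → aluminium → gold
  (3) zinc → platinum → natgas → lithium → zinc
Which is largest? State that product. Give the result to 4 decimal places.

(1) 0.969 × 1.45 × 0.321 × 2.52 = 1.13657
(2) 1.04 × 1.15 × 1.61 × 0.484 = 0.93197
(3) 0.866 × 0.285 × 1.16 × 3.19 = 0.91330
Highest is cycle (1) at 1.1366 (>1, arbitrage).

1.1366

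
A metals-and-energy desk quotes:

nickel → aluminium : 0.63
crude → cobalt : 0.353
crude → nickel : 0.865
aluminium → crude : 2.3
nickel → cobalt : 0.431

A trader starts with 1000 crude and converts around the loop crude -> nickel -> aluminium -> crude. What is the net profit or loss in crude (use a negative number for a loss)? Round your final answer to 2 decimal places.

1000 crude × 0.865 = 865 nickel
865 nickel × 0.63 = 544.95 aluminium
544.95 aluminium × 2.3 = 1253.385 crude
Net change: 1253.385 − 1000 = 253.385 crude

253.39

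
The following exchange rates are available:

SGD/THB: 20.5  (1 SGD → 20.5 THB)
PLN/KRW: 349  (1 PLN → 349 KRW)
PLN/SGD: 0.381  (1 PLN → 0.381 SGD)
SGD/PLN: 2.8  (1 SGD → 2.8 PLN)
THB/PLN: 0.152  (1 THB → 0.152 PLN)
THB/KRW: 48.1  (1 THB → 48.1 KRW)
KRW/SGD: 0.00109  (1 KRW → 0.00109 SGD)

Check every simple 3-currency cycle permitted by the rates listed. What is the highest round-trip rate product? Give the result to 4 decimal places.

PLN→SGD→THB→PLN: 0.381 × 20.5 × 0.152 = 1.18720
KRW→SGD→THB→KRW: 0.00109 × 20.5 × 48.1 = 1.07479
KRW→SGD→PLN→KRW: 0.00109 × 2.8 × 349 = 1.06515
Maximum is PLN→SGD→THB→PLN at 1.1872; arbitrage exists.

1.1872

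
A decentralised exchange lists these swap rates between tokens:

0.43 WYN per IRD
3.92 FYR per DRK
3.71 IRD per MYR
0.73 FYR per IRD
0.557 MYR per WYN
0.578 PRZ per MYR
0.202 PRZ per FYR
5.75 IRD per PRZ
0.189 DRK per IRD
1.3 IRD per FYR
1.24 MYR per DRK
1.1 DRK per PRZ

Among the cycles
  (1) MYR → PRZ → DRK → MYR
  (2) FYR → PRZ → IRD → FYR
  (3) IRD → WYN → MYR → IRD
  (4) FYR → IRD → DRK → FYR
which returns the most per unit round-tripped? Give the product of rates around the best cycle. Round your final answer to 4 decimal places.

0.9631

(1) 0.578 × 1.1 × 1.24 = 0.78839
(2) 0.202 × 5.75 × 0.73 = 0.84790
(3) 0.43 × 0.557 × 3.71 = 0.88858
(4) 1.3 × 0.189 × 3.92 = 0.96314
Highest is cycle (4) at 0.9631 (≤1, no arbitrage).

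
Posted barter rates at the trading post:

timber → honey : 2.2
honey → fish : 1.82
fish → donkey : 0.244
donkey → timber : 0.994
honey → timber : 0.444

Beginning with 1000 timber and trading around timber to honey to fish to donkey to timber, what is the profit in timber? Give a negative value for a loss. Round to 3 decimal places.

-28.886

1000 timber × 2.2 = 2200 honey
2200 honey × 1.82 = 4004 fish
4004 fish × 0.244 = 976.976 donkey
976.976 donkey × 0.994 = 971.114144 timber
Net change: 971.114144 − 1000 = -28.885856 timber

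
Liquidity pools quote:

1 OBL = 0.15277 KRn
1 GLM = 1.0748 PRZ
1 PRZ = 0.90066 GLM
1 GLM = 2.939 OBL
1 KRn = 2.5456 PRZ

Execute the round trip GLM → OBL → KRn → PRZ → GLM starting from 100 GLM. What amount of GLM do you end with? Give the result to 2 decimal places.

102.94

100 GLM × 2.939 = 293.9 OBL
293.9 OBL × 0.15277 = 44.899103 KRn
44.899103 KRn × 2.5456 = 114.2951565968 PRZ
114.2951565968 PRZ × 0.90066 = 102.941075740473888 GLM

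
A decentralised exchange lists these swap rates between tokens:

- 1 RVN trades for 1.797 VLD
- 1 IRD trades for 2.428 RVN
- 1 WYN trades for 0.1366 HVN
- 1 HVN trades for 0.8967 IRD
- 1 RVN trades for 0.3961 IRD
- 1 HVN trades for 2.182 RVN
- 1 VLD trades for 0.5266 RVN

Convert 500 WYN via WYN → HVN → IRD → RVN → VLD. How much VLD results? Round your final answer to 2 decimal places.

267.22

500 WYN × 0.1366 = 68.3 HVN
68.3 HVN × 0.8967 = 61.24461 IRD
61.24461 IRD × 2.428 = 148.70191308 RVN
148.70191308 RVN × 1.797 = 267.21733780476 VLD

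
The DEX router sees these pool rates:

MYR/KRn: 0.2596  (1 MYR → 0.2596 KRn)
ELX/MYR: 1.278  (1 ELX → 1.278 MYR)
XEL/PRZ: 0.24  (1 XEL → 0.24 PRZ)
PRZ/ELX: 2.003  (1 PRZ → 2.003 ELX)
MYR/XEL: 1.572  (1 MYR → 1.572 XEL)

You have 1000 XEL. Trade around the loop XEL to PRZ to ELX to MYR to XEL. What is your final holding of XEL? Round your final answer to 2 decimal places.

965.77

1000 XEL × 0.24 = 240 PRZ
240 PRZ × 2.003 = 480.72 ELX
480.72 ELX × 1.278 = 614.36016 MYR
614.36016 MYR × 1.572 = 965.77417152 XEL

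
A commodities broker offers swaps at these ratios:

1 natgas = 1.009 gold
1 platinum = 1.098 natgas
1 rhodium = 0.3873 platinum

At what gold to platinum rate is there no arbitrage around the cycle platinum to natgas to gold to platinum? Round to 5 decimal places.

0.90262

Known legs of the cycle: 1.098 × 1.009 = 1.107882
For no arbitrage the full-cycle product must be 1, so the missing rate is 1 / 1.107882 ≈ 0.9026232.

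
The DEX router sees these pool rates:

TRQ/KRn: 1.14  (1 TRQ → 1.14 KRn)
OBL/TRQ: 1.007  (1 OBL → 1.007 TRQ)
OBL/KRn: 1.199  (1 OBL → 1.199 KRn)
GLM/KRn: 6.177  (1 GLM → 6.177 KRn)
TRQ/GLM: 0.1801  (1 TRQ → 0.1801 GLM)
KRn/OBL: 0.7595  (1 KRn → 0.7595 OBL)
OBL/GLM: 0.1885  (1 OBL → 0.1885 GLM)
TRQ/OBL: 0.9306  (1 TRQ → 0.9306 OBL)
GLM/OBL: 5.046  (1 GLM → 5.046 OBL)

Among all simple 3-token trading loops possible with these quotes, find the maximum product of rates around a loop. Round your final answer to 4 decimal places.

0.9151

TRQ→GLM→OBL→TRQ: 0.1801 × 5.046 × 1.007 = 0.91515
OBL→GLM→KRn→OBL: 0.1885 × 6.177 × 0.7595 = 0.88433
TRQ→KRn→OBL→TRQ: 1.14 × 0.7595 × 1.007 = 0.87189
Maximum is TRQ→GLM→OBL→TRQ at 0.9151; no arbitrage — every cycle loses value.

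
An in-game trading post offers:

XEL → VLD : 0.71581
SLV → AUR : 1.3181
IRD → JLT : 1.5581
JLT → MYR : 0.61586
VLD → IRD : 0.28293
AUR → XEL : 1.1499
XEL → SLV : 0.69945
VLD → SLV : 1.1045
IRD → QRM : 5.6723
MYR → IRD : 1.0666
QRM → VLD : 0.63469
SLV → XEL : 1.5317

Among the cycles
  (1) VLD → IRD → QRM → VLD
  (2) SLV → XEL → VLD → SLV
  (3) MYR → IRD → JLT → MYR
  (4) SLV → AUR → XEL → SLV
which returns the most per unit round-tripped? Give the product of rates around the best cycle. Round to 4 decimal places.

(1) 0.28293 × 5.6723 × 0.63469 = 1.01859
(2) 1.5317 × 0.71581 × 1.1045 = 1.21098
(3) 1.0666 × 1.5581 × 0.61586 = 1.02348
(4) 1.3181 × 1.1499 × 0.69945 = 1.06014
Highest is cycle (2) at 1.2110 (>1, arbitrage).

1.2110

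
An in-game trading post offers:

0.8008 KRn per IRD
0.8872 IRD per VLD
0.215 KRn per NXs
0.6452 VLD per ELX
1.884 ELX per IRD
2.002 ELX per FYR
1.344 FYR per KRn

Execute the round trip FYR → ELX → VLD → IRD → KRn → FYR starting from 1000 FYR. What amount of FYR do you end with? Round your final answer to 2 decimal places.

1000 FYR × 2.002 = 2002 ELX
2002 ELX × 0.6452 = 1291.6904 VLD
1291.6904 VLD × 0.8872 = 1145.98772288 IRD
1145.98772288 IRD × 0.8008 = 917.706968482304 KRn
917.706968482304 KRn × 1.344 = 1233.398165640216576 FYR

1233.40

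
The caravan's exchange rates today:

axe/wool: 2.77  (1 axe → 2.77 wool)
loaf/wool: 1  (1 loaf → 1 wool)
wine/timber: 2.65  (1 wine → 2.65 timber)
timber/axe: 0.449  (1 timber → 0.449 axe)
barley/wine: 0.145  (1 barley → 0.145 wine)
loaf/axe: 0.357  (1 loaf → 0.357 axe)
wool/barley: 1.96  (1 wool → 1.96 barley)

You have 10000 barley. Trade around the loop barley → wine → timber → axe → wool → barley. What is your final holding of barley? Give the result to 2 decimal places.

10000 barley × 0.145 = 1450 wine
1450 wine × 2.65 = 3842.5 timber
3842.5 timber × 0.449 = 1725.2825 axe
1725.2825 axe × 2.77 = 4779.032525 wool
4779.032525 wool × 1.96 = 9366.903749 barley

9366.90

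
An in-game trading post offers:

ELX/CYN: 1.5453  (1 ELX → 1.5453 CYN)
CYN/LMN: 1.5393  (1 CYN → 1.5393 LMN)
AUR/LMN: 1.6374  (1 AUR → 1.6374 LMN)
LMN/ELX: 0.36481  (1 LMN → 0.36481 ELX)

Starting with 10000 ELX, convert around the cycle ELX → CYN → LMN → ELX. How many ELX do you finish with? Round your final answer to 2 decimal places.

10000 ELX × 1.5453 = 15453 CYN
15453 CYN × 1.5393 = 23786.8029 LMN
23786.8029 LMN × 0.36481 = 8677.663565949 ELX

8677.66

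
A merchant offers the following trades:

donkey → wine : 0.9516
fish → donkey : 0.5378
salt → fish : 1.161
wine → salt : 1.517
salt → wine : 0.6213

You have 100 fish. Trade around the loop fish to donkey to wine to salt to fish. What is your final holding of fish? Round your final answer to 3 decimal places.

100 fish × 0.5378 = 53.78 donkey
53.78 donkey × 0.9516 = 51.177048 wine
51.177048 wine × 1.517 = 77.635581816 salt
77.635581816 salt × 1.161 = 90.134910488376 fish

90.135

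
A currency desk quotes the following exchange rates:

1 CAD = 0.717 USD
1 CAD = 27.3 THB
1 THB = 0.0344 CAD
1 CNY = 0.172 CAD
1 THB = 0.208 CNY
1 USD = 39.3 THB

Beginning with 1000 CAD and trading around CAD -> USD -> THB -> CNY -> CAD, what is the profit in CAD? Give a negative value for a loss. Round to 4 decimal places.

8.0997

1000 CAD × 0.717 = 717 USD
717 USD × 39.3 = 28178.1 THB
28178.1 THB × 0.208 = 5861.0448 CNY
5861.0448 CNY × 0.172 = 1008.0997056 CAD
Net change: 1008.0997056 − 1000 = 8.0997056 CAD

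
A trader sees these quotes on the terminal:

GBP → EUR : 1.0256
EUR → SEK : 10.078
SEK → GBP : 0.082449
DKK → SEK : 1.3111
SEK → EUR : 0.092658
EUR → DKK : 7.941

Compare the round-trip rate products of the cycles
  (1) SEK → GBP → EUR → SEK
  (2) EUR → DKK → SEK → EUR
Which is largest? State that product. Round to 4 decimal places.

0.9647

(1) 0.082449 × 1.0256 × 10.078 = 0.85219
(2) 7.941 × 1.3111 × 0.092658 = 0.96470
Highest is cycle (2) at 0.9647 (≤1, no arbitrage).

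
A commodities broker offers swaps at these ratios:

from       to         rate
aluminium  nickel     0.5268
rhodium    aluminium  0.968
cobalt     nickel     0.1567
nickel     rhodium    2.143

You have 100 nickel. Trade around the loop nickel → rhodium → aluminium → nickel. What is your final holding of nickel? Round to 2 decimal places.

100 nickel × 2.143 = 214.3 rhodium
214.3 rhodium × 0.968 = 207.4424 aluminium
207.4424 aluminium × 0.5268 = 109.28065632 nickel

109.28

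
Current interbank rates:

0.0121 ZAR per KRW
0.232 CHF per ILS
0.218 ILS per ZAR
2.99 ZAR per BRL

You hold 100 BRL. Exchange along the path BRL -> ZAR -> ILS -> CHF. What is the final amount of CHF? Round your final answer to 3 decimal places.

100 BRL × 2.99 = 299 ZAR
299 ZAR × 0.218 = 65.182 ILS
65.182 ILS × 0.232 = 15.122224 CHF

15.122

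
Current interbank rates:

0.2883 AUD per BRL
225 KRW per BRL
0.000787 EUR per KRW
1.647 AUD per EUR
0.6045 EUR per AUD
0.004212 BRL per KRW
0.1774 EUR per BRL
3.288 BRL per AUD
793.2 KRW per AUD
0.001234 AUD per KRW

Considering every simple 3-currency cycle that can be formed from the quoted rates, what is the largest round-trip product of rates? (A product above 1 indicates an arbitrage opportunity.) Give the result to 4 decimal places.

1.0281

KRW→EUR→AUD→KRW: 0.000787 × 1.647 × 793.2 = 1.02814
KRW→BRL→AUD→KRW: 0.004212 × 0.2883 × 793.2 = 0.96320
BRL→EUR→AUD→BRL: 0.1774 × 1.647 × 3.288 = 0.96068
KRW→AUD→BRL→KRW: 0.001234 × 3.288 × 225 = 0.91291
Maximum is KRW→EUR→AUD→KRW at 1.0281; arbitrage exists.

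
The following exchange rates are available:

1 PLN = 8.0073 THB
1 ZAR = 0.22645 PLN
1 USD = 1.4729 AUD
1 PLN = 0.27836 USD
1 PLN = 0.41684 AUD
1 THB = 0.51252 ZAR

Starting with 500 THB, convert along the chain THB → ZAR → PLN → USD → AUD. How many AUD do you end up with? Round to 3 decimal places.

500 THB × 0.51252 = 256.26 ZAR
256.26 ZAR × 0.22645 = 58.030077 PLN
58.030077 PLN × 0.27836 = 16.15325223372 USD
16.15325223372 USD × 1.4729 = 23.792125215046188 AUD

23.792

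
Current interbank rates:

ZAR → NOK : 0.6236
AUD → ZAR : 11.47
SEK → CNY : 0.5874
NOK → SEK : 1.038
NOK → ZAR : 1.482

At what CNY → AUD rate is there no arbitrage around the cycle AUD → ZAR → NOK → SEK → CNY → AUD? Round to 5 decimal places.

Known legs of the cycle: 11.47 × 0.6236 × 1.038 × 0.5874 = 4.3611479494704
For no arbitrage the full-cycle product must be 1, so the missing rate is 1 / 4.3611479494704 ≈ 0.2292974.

0.22930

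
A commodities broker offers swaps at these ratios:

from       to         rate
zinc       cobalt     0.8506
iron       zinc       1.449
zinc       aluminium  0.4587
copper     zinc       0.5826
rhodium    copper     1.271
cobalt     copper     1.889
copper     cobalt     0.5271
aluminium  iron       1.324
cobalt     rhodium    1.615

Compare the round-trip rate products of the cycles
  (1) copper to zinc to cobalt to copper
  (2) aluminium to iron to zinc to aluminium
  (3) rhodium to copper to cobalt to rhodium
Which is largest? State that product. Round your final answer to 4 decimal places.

1.0820

(1) 0.5826 × 0.8506 × 1.889 = 0.93611
(2) 1.324 × 1.449 × 0.4587 = 0.88000
(3) 1.271 × 0.5271 × 1.615 = 1.08196
Highest is cycle (3) at 1.0820 (>1, arbitrage).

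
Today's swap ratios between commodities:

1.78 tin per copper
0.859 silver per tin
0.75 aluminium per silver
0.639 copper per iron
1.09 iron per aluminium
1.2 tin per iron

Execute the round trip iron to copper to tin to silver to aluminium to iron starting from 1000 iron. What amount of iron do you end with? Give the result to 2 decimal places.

798.73

1000 iron × 0.639 = 639 copper
639 copper × 1.78 = 1137.42 tin
1137.42 tin × 0.859 = 977.04378 silver
977.04378 silver × 0.75 = 732.782835 aluminium
732.782835 aluminium × 1.09 = 798.73329015 iron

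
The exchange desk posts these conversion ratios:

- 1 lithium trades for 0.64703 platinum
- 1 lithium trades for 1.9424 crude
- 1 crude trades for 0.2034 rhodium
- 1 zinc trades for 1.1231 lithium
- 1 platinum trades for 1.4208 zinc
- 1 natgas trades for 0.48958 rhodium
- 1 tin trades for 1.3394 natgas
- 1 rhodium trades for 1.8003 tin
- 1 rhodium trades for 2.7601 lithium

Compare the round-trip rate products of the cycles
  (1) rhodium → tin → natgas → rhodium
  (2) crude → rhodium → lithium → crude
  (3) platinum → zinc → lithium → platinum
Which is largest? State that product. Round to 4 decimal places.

1.1805

(1) 1.8003 × 1.3394 × 0.48958 = 1.18053
(2) 0.2034 × 2.7601 × 1.9424 = 1.09047
(3) 1.4208 × 1.1231 × 0.64703 = 1.03247
Highest is cycle (1) at 1.1805 (>1, arbitrage).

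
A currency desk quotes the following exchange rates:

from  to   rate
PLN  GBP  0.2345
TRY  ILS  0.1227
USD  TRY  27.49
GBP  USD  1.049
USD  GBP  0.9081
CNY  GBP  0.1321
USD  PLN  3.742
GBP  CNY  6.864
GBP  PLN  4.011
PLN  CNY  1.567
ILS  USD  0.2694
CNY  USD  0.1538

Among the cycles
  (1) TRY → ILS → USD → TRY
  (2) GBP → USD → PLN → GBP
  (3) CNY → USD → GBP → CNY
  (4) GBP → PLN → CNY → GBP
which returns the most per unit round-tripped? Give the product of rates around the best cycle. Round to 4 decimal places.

(1) 0.1227 × 0.2694 × 27.49 = 0.90869
(2) 1.049 × 3.742 × 0.2345 = 0.92050
(3) 0.1538 × 0.9081 × 6.864 = 0.95867
(4) 4.011 × 1.567 × 0.1321 = 0.83028
Highest is cycle (3) at 0.9587 (≤1, no arbitrage).

0.9587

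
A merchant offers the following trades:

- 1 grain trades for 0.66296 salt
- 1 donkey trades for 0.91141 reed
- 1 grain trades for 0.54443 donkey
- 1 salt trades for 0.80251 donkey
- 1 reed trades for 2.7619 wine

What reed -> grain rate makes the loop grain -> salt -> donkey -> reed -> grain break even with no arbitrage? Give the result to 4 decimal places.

2.0623

Known legs of the cycle: 0.66296 × 0.80251 × 0.91141 = 0.484899312097736
For no arbitrage the full-cycle product must be 1, so the missing rate is 1 / 0.484899312097736 ≈ 2.062284.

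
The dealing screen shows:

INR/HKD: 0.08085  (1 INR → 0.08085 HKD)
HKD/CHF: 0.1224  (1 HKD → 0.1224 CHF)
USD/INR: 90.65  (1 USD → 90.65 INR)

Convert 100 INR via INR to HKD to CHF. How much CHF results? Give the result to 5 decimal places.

0.98960

100 INR × 0.08085 = 8.085 HKD
8.085 HKD × 0.1224 = 0.989604 CHF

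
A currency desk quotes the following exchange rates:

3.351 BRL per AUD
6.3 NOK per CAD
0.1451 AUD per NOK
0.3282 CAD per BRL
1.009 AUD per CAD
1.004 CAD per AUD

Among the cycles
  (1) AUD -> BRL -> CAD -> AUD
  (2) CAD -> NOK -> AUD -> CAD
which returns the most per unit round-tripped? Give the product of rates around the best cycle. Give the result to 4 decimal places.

(1) 3.351 × 0.3282 × 1.009 = 1.10970
(2) 6.3 × 0.1451 × 1.004 = 0.91779
Highest is cycle (1) at 1.1097 (>1, arbitrage).

1.1097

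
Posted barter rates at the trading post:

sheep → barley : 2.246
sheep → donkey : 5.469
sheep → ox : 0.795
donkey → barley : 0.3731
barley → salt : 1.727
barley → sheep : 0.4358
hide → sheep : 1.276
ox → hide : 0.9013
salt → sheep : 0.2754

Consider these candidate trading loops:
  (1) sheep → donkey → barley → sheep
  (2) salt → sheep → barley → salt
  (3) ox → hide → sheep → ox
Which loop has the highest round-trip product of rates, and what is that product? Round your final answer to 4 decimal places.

1.0682

(1) 5.469 × 0.3731 × 0.4358 = 0.88924
(2) 0.2754 × 2.246 × 1.727 = 1.06823
(3) 0.9013 × 1.276 × 0.795 = 0.91430
Highest is cycle (2) at 1.0682 (>1, arbitrage).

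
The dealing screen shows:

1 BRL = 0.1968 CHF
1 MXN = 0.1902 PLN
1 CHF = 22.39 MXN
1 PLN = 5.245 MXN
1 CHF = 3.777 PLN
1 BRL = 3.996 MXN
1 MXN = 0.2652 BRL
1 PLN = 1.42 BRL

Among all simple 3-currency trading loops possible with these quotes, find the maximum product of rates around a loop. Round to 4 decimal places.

CHF→MXN→BRL→CHF: 22.39 × 0.2652 × 0.1968 = 1.16856
MXN→PLN→BRL→MXN: 0.1902 × 1.42 × 3.996 = 1.07926
CHF→PLN→BRL→CHF: 3.777 × 1.42 × 0.1968 = 1.05551
Maximum is CHF→MXN→BRL→CHF at 1.1686; arbitrage exists.

1.1686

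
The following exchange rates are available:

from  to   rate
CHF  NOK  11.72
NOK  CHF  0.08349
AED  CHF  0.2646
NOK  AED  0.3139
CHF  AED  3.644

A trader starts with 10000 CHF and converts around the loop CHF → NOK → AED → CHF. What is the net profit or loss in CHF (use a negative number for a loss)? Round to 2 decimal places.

-265.61

10000 CHF × 11.72 = 117200 NOK
117200 NOK × 0.3139 = 36789.08 AED
36789.08 AED × 0.2646 = 9734.390568 CHF
Net change: 9734.390568 − 10000 = -265.609432 CHF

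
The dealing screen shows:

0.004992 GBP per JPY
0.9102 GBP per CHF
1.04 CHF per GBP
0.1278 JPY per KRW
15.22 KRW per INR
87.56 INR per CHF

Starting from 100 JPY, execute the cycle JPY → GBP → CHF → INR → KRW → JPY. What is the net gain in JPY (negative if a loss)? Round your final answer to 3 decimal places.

100 JPY × 0.004992 = 0.4992 GBP
0.4992 GBP × 1.04 = 0.519168 CHF
0.519168 CHF × 87.56 = 45.45835008 INR
45.45835008 INR × 15.22 = 691.8760882176 KRW
691.8760882176 KRW × 0.1278 = 88.42176407420928 JPY
Net change: 88.42176407420928 − 100 = -11.57823592579072 JPY

-11.578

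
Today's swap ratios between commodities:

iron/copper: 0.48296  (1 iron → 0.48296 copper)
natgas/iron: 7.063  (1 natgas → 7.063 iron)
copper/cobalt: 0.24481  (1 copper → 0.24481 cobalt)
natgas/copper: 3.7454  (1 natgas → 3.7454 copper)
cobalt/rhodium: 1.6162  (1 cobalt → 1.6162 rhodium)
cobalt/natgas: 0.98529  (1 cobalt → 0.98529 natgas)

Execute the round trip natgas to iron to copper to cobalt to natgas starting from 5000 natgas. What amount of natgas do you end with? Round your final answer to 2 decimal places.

5000 natgas × 7.063 = 35315 iron
35315 iron × 0.48296 = 17055.7324 copper
17055.7324 copper × 0.24481 = 4175.413848844 cobalt
4175.413848844 cobalt × 0.98529 = 4113.99351112750476 natgas

4113.99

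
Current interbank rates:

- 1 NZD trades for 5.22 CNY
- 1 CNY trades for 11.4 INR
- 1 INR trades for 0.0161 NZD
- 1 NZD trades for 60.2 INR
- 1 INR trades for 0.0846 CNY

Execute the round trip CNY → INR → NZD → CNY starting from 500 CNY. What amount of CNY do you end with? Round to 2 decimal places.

479.04

500 CNY × 11.4 = 5700 INR
5700 INR × 0.0161 = 91.77 NZD
91.77 NZD × 5.22 = 479.0394 CNY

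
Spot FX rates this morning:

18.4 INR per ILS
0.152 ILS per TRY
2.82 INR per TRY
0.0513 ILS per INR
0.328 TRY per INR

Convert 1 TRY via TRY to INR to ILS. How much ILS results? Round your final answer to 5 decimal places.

1 TRY × 2.82 = 2.82 INR
2.82 INR × 0.0513 = 0.144666 ILS

0.14467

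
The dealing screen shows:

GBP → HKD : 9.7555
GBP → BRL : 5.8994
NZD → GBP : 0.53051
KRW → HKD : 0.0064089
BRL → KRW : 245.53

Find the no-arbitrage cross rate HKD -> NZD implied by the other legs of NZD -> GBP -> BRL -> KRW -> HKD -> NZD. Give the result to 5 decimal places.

0.20305

Known legs of the cycle: 0.53051 × 5.8994 × 245.53 × 0.0064089 = 4.924809972335318598
For no arbitrage the full-cycle product must be 1, so the missing rate is 1 / 4.924809972335318598 ≈ 0.2030535.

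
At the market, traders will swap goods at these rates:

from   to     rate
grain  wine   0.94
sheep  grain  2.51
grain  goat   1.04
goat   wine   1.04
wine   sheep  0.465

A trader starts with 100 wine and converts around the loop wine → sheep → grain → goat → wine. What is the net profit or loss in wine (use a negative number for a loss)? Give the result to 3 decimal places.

100 wine × 0.465 = 46.5 sheep
46.5 sheep × 2.51 = 116.715 grain
116.715 grain × 1.04 = 121.3836 goat
121.3836 goat × 1.04 = 126.238944 wine
Net change: 126.238944 − 100 = 26.238944 wine

26.239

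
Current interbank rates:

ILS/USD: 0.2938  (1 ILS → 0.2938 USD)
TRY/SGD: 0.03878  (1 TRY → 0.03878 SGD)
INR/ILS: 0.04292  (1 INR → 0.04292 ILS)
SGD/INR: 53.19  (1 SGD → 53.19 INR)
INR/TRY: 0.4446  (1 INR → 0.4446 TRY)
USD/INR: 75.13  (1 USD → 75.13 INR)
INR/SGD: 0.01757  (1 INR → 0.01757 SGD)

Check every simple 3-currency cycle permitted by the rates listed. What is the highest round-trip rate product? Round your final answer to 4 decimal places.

0.9474

INR→ILS→USD→INR: 0.04292 × 0.2938 × 75.13 = 0.94738
INR→TRY→SGD→INR: 0.4446 × 0.03878 × 53.19 = 0.91708
Maximum is INR→ILS→USD→INR at 0.9474; no arbitrage — every cycle loses value.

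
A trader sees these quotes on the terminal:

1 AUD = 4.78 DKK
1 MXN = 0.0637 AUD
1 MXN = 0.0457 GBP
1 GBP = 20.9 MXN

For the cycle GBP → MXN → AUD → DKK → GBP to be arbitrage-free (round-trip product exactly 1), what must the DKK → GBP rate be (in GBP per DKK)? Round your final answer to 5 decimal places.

Known legs of the cycle: 20.9 × 0.0637 × 4.78 = 6.3637574
For no arbitrage the full-cycle product must be 1, so the missing rate is 1 / 6.3637574 ≈ 0.1571399.

0.15714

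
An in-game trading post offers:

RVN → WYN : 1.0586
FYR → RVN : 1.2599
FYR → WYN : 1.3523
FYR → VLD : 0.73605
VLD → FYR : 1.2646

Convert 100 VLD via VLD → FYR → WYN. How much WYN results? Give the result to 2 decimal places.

171.01

100 VLD × 1.2646 = 126.46 FYR
126.46 FYR × 1.3523 = 171.011858 WYN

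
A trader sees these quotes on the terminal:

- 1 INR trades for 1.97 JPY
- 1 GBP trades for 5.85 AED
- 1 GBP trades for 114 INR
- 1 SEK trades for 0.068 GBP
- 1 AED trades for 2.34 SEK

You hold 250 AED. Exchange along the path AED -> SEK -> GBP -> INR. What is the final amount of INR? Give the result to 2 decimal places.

4534.92

250 AED × 2.34 = 585 SEK
585 SEK × 0.068 = 39.78 GBP
39.78 GBP × 114 = 4534.92 INR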